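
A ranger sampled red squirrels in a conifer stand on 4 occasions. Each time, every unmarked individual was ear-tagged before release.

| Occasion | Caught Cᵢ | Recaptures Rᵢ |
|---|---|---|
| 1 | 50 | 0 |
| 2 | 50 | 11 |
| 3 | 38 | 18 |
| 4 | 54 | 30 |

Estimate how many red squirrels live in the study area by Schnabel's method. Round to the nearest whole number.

Marked at large before each occasion: Mᵢ = Σⱼ<ᵢ (Cⱼ − Rⱼ) → M1=0, M2=50, M3=89, M4=109
Σ MᵢCᵢ = 0·50 + 50·50 + 89·38 + 109·54 = 0 + 2500 + 3382 + 5886 = 11768
Σ Rᵢ = 0 + 11 + 18 + 30 = 59
N̂ = 11768 / 59 ≈ 199.46 → 199

N ≈ 199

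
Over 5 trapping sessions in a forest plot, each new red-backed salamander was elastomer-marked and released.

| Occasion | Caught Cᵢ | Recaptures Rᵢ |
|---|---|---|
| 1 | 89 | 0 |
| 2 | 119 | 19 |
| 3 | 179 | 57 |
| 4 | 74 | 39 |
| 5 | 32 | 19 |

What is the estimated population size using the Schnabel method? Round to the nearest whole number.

N ≈ 586

Marked at large before each occasion: Mᵢ = Σⱼ<ᵢ (Cⱼ − Rⱼ) → M1=0, M2=89, M3=189, M4=311, M5=346
Σ MᵢCᵢ = 0·89 + 89·119 + 189·179 + 311·74 + 346·32 = 0 + 10591 + 33831 + 23014 + 11072 = 78508
Σ Rᵢ = 0 + 19 + 57 + 39 + 19 = 134
N̂ = 78508 / 134 ≈ 585.9 → 586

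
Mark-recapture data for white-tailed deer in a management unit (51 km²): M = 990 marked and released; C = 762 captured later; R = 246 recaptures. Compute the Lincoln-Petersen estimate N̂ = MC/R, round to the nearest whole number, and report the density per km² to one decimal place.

N̂ = 990·762/246 = 754380/246 ≈ 3066.6 → 3067
Density = N̂ / area = 3067 / 51 ≈ 60.14 → 60.1 per km²

density ≈ 60.1 white-tailed deer per km²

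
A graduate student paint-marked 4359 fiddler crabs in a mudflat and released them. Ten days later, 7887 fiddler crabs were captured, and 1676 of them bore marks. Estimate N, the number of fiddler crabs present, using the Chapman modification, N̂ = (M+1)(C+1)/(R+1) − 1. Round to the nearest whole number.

N ≈ 20,507

N̂ = (4359+1)(7887+1)/(1676+1) − 1 = 4360·7888/1677 − 1
= 34391680/1677 − 1 ≈ 20507.9 − 1 ≈ 20506.9 → 20507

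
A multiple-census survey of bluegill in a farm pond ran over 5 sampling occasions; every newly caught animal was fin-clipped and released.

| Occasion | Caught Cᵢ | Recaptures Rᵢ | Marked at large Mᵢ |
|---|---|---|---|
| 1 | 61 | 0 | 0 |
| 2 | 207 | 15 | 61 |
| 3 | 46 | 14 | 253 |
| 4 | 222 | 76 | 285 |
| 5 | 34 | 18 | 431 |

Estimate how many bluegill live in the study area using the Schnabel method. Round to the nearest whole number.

Σ MᵢCᵢ = 0·61 + 61·207 + 253·46 + 285·222 + 431·34 = 0 + 12627 + 11638 + 63270 + 14654 = 102189
Σ Rᵢ = 0 + 15 + 14 + 76 + 18 = 123
N̂ = 102189 / 123 ≈ 830.8 → 831

N ≈ 831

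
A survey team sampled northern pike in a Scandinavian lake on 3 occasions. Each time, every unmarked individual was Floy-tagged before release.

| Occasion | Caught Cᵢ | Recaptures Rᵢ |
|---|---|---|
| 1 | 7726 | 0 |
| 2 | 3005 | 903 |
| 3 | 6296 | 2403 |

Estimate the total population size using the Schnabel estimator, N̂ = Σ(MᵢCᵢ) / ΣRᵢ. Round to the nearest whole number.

Marked at large before each occasion: Mᵢ = Σⱼ<ᵢ (Cⱼ − Rⱼ) → M1=0, M2=7726, M3=9828
Σ MᵢCᵢ = 0·7726 + 7726·3005 + 9828·6296 = 0 + 23216630 + 61877088 = 85093718
Σ Rᵢ = 0 + 903 + 2403 = 3306
N̂ = 85093718 / 3306 ≈ 25739.2 → 25739

N ≈ 25,739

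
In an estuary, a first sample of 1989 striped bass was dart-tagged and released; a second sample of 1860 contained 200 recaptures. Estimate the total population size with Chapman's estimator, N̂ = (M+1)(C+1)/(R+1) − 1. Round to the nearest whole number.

N ≈ 18,424

N̂ = (1989+1)(1860+1)/(200+1) − 1 = 1990·1861/201 − 1
= 3703390/201 − 1 ≈ 18424.8 − 1 ≈ 18423.8 → 18424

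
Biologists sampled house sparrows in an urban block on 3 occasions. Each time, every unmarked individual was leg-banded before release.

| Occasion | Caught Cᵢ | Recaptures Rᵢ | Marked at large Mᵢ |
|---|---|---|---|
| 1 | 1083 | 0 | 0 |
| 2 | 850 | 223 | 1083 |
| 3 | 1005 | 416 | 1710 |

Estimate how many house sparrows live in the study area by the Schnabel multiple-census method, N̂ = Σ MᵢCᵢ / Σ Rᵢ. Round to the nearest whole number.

Σ MᵢCᵢ = 0·1083 + 1083·850 + 1710·1005 = 0 + 920550 + 1718550 = 2639100
Σ Rᵢ = 0 + 223 + 416 = 639
N̂ = 2639100 / 639 ≈ 4130.0 → 4130

N ≈ 4130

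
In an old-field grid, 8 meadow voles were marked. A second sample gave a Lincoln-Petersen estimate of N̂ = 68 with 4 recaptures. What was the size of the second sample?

From N = M·C/R: C = N·R / M = 68·4 / 8 = 272 / 8 = 34.

C = 34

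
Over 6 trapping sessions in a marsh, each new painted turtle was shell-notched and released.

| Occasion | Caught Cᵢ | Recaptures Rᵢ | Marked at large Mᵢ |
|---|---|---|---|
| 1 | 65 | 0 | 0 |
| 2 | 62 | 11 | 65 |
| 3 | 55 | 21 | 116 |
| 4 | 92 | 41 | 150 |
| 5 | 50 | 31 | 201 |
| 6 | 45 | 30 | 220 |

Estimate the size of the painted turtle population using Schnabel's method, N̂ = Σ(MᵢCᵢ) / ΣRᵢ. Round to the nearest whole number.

Σ MᵢCᵢ = 0·65 + 65·62 + 116·55 + 150·92 + 201·50 + 220·45 = 0 + 4030 + 6380 + 13800 + 10050 + 9900 = 44160
Σ Rᵢ = 0 + 11 + 21 + 41 + 31 + 30 = 134
N̂ = 44160 / 134 ≈ 329.6 → 330

N ≈ 330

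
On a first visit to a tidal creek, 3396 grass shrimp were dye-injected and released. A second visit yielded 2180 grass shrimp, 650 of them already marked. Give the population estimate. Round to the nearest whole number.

Lincoln-Petersen assumes M/N = R/C, so N = M·C / R.
N = (3396 × 2180) / 650 = 7403280 / 650 ≈ 11389.7 → 11390

N ≈ 11,390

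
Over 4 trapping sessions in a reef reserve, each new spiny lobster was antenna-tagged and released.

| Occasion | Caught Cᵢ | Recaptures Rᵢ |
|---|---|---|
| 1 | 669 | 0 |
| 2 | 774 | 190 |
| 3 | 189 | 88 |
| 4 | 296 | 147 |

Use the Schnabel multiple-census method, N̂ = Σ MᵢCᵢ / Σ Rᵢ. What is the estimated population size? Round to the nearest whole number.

Marked at large before each occasion: Mᵢ = Σⱼ<ᵢ (Cⱼ − Rⱼ) → M1=0, M2=669, M3=1253, M4=1354
Σ MᵢCᵢ = 0·669 + 669·774 + 1253·189 + 1354·296 = 0 + 517806 + 236817 + 400784 = 1155407
Σ Rᵢ = 0 + 190 + 88 + 147 = 425
N̂ = 1155407 / 425 ≈ 2718.6 → 2719

N ≈ 2719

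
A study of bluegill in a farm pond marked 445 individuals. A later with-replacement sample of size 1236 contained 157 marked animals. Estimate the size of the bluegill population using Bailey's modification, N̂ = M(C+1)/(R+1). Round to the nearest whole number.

N̂ = 445·(1236+1)/(157+1) = 445·1237/158 = 550465/158 ≈ 3484.0 → 3484

N ≈ 3484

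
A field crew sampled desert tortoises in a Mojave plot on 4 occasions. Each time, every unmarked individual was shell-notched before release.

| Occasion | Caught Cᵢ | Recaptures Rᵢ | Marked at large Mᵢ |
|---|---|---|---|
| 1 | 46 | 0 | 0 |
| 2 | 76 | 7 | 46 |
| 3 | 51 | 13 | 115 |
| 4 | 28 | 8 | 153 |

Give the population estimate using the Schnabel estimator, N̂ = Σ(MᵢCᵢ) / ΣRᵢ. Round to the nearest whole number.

N ≈ 487

Σ MᵢCᵢ = 0·46 + 46·76 + 115·51 + 153·28 = 0 + 3496 + 5865 + 4284 = 13645
Σ Rᵢ = 0 + 7 + 13 + 8 = 28
N̂ = 13645 / 28 ≈ 487.3 → 487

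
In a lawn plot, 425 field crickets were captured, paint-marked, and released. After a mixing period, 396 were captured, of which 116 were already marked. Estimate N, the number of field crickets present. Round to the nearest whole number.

N = (425 × 396) / 116 = 168300 / 116 ≈ 1450.9 → 1451

N ≈ 1451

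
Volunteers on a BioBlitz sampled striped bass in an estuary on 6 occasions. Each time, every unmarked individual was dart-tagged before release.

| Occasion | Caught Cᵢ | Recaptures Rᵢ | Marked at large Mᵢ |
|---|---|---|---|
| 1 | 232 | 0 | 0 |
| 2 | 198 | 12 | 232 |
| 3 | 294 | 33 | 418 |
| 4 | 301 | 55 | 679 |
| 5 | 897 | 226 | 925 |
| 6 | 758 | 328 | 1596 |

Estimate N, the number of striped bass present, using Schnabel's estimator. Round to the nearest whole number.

Σ MᵢCᵢ = 0·232 + 232·198 + 418·294 + 679·301 + 925·897 + 1596·758 = 0 + 45936 + 122892 + 204379 + 829725 + 1209768 = 2412700
Σ Rᵢ = 0 + 12 + 33 + 55 + 226 + 328 = 654
N̂ = 2412700 / 654 ≈ 3689.1 → 3689

N ≈ 3689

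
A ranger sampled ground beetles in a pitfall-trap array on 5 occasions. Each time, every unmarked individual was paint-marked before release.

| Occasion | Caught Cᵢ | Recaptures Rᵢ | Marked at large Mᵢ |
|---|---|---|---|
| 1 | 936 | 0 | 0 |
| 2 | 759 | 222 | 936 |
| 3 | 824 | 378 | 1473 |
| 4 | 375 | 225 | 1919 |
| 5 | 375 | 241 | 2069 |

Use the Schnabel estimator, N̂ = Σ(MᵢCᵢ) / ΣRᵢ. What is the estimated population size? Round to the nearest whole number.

N ≈ 3208

Σ MᵢCᵢ = 0·936 + 936·759 + 1473·824 + 1919·375 + 2069·375 = 0 + 710424 + 1213752 + 719625 + 775875 = 3419676
Σ Rᵢ = 0 + 222 + 378 + 225 + 241 = 1066
N̂ = 3419676 / 1066 ≈ 3208.0 → 3208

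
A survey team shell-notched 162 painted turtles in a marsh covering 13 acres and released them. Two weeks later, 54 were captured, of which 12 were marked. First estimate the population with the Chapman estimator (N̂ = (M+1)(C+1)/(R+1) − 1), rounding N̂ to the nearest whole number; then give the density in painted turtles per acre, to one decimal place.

density ≈ 53.0 painted turtles per acre

N̂ = 163·55/13 − 1 = 8965/13 − 1 ≈ 688.6 → 689
Density = N̂ / area = 689 / 13 = 53.0 per acre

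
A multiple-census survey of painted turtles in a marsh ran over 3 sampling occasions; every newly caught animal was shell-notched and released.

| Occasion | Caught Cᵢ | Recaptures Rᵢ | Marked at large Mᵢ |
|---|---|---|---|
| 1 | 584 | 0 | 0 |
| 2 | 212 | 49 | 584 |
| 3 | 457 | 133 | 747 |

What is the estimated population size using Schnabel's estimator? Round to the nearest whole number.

Σ MᵢCᵢ = 0·584 + 584·212 + 747·457 = 0 + 123808 + 341379 = 465187
Σ Rᵢ = 0 + 49 + 133 = 182
N̂ = 465187 / 182 ≈ 2556.0 → 2556

N ≈ 2556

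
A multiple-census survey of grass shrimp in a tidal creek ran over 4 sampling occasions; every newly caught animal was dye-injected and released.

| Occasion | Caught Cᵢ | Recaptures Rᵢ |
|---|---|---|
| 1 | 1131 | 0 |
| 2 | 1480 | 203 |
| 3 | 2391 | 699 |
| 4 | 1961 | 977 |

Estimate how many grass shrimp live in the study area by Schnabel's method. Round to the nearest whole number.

Marked at large before each occasion: Mᵢ = Σⱼ<ᵢ (Cⱼ − Rⱼ) → M1=0, M2=1131, M3=2408, M4=4100
Σ MᵢCᵢ = 0·1131 + 1131·1480 + 2408·2391 + 4100·1961 = 0 + 1673880 + 5757528 + 8040100 = 15471508
Σ Rᵢ = 0 + 203 + 699 + 977 = 1879
N̂ = 15471508 / 1879 ≈ 8233.9 → 8234

N ≈ 8234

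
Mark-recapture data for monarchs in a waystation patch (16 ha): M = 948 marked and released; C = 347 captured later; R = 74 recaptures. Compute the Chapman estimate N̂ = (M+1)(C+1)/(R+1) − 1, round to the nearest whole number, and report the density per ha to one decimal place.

density ≈ 275.1 monarchs per ha

N̂ = 949·348/75 − 1 = 330252/75 − 1 ≈ 4402.4 → 4402
Density = N̂ / area = 4402 / 16 ≈ 275.12 → 275.1 per ha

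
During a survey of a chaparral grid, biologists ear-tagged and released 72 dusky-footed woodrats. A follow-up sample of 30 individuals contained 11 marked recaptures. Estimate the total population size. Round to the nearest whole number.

If marked individuals mix randomly, R/C ≈ M/N, giving N ≈ M·C/R.
N = (72 × 30) / 11 = 2160 / 11 ≈ 196.4 → 196

N ≈ 196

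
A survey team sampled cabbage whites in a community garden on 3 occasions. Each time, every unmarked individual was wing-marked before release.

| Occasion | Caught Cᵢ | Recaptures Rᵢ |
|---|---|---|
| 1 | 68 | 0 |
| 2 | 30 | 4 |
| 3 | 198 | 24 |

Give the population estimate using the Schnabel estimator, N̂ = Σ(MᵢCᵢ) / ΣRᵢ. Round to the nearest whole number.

Marked at large before each occasion: Mᵢ = Σⱼ<ᵢ (Cⱼ − Rⱼ) → M1=0, M2=68, M3=94
Σ MᵢCᵢ = 0·68 + 68·30 + 94·198 = 0 + 2040 + 18612 = 20652
Σ Rᵢ = 0 + 4 + 24 = 28
N̂ = 20652 / 28 ≈ 737.6 → 738

N ≈ 738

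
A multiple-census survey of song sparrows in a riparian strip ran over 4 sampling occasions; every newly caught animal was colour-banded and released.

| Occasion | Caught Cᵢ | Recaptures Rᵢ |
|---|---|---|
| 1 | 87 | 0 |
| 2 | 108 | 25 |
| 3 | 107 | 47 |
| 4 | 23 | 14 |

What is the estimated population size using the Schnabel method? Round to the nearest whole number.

Marked at large before each occasion: Mᵢ = Σⱼ<ᵢ (Cⱼ − Rⱼ) → M1=0, M2=87, M3=170, M4=230
Σ MᵢCᵢ = 0·87 + 87·108 + 170·107 + 230·23 = 0 + 9396 + 18190 + 5290 = 32876
Σ Rᵢ = 0 + 25 + 47 + 14 = 86
N̂ = 32876 / 86 ≈ 382.3 → 382

N ≈ 382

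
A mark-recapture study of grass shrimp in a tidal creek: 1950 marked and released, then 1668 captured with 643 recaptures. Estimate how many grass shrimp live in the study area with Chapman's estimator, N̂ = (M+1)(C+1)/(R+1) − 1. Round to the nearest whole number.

N̂ = (1950+1)(1668+1)/(643+1) − 1 = 1951·1669/644 − 1
= 3256219/644 − 1 ≈ 5056.2 − 1 ≈ 5055.2 → 5055

N ≈ 5055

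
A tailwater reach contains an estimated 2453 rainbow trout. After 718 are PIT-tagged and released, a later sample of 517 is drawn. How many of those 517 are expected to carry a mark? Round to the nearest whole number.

expected recaptures ≈ 151

The marked fraction of the population is 718/2453, so in a sample of 517 expect C·(M/N) marked.
E[R] = 718 × 517 / 2453 = 371206 / 2453 ≈ 151.3 → 151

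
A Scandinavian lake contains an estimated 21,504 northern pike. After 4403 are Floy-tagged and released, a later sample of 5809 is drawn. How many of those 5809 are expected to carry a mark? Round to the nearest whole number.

expected recaptures ≈ 1189

The marked fraction of the population is 4403/21504, so in a sample of 5809 expect C·(M/N) marked.
E[R] = 4403 × 5809 / 21504 = 25577027 / 21504 ≈ 1189.4 → 1189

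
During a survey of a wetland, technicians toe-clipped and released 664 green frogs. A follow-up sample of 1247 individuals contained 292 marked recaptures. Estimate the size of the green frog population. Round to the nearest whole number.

N ≈ 2836

If marked individuals mix randomly, R/C ≈ M/N, giving N ≈ M·C/R.
N = (664 × 1247) / 292 = 828008 / 292 ≈ 2835.6 → 2836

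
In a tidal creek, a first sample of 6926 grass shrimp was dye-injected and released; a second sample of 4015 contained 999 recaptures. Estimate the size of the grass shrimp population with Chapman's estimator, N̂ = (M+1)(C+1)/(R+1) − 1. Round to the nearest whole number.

N ≈ 27,818

N̂ = (6926+1)(4015+1)/(999+1) − 1 = 6927·4016/1000 − 1
= 27818832/1000 − 1 ≈ 27818.8 − 1 ≈ 27817.8 → 27818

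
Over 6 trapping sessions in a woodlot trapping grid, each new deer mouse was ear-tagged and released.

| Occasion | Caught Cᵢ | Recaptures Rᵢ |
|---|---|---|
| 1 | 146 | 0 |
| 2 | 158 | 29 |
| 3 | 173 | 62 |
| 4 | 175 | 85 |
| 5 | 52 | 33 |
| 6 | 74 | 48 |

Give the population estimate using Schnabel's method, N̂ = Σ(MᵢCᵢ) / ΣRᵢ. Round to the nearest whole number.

N ≈ 777

Marked at large before each occasion: Mᵢ = Σⱼ<ᵢ (Cⱼ − Rⱼ) → M1=0, M2=146, M3=275, M4=386, M5=476, M6=495
Σ MᵢCᵢ = 0·146 + 146·158 + 275·173 + 386·175 + 476·52 + 495·74 = 0 + 23068 + 47575 + 67550 + 24752 + 36630 = 199575
Σ Rᵢ = 0 + 29 + 62 + 85 + 33 + 48 = 257
N̂ = 199575 / 257 ≈ 776.6 → 777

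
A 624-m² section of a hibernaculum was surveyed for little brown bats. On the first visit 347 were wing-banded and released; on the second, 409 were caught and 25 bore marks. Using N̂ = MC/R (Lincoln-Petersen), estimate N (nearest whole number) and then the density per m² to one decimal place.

density ≈ 9.1 little brown bats per m²

N̂ = 347·409/25 = 141923/25 ≈ 5676.9 → 5677
Density = N̂ / area = 5677 / 624 ≈ 9.10 → 9.1 per m²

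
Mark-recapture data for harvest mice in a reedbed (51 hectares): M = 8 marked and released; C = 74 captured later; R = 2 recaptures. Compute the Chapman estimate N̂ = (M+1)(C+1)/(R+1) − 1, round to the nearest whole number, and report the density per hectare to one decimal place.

density ≈ 4.4 harvest mice per hectare

N̂ = 9·75/3 − 1 = 675/3 − 1 = 224
Density = N̂ / area = 224 / 51 ≈ 4.39 → 4.4 per hectare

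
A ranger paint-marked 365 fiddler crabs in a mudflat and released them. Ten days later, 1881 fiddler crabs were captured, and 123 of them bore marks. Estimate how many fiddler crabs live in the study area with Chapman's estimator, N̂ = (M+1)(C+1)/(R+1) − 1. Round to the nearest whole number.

N̂ = (365+1)(1881+1)/(123+1) − 1 = 366·1882/124 − 1
= 688812/124 − 1 ≈ 5554.9 − 1 ≈ 5553.9 → 5554

N ≈ 5554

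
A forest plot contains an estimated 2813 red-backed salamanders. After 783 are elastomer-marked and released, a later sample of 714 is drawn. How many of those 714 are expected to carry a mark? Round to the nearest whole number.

expected recaptures ≈ 199

Expected recaptures E[R] = M·C / N.
E[R] = 783 × 714 / 2813 = 559062 / 2813 ≈ 198.7 → 199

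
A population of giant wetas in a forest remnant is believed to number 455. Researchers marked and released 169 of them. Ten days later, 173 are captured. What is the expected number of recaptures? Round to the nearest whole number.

expected recaptures ≈ 64

Expected recaptures E[R] = M·C / N.
E[R] = 169 × 173 / 455 = 29237 / 455 ≈ 64.3 → 64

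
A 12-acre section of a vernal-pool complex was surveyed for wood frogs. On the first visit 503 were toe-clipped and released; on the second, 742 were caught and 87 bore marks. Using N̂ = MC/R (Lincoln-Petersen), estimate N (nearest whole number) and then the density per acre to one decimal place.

N̂ = 503·742/87 = 373226/87 ≈ 4290.0 → 4290
Density = N̂ / area = 4290 / 12 ≈ 357.50 → 357.5 per acre

density ≈ 357.5 wood frogs per acre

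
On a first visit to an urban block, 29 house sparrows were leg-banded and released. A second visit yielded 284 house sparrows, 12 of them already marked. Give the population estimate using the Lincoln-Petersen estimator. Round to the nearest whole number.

The marked fraction in the recapture sample should equal the marked fraction in the population: 12/284 = 29/N.
N = (29 × 284) / 12 = 8236 / 12 ≈ 686.3 → 686

N ≈ 686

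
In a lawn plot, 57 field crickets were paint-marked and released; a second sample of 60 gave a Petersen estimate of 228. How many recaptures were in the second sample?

From N = M·C/R: R = M·C / N = 57·60 / 228 = 3420 / 228 = 15.

R = 15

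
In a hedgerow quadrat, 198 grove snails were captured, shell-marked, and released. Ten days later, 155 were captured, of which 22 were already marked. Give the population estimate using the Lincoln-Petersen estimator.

The marked fraction in the recapture sample should equal the marked fraction in the population: 22/155 = 198/N.
N = (198 × 155) / 22 = 30690 / 22 = 1395

N = 1395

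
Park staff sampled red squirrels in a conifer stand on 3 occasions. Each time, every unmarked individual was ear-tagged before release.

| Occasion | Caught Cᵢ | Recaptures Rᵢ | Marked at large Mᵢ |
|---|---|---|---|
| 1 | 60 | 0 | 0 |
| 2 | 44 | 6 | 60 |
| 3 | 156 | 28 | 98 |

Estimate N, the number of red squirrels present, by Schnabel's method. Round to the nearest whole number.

Σ MᵢCᵢ = 0·60 + 60·44 + 98·156 = 0 + 2640 + 15288 = 17928
Σ Rᵢ = 0 + 6 + 28 = 34
N̂ = 17928 / 34 ≈ 527.3 → 527

N ≈ 527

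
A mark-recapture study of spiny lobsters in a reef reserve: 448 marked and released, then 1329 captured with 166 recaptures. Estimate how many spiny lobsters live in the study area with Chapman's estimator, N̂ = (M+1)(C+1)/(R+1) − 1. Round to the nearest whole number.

N̂ = (448+1)(1329+1)/(166+1) − 1 = 449·1330/167 − 1
= 597170/167 − 1 ≈ 3575.9 − 1 ≈ 3574.9 → 3575

N ≈ 3575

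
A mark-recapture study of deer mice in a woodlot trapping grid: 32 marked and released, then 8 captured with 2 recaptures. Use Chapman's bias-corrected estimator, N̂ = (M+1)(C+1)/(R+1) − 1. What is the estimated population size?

N̂ = (32+1)(8+1)/(2+1) − 1 = 33·9/3 − 1
= 297/3 − 1 = 99 − 1 = 98

N = 98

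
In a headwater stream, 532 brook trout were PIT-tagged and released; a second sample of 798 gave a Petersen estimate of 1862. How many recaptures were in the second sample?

R = 228

From N = M·C/R: R = M·C / N = 532·798 / 1862 = 424536 / 1862 = 228.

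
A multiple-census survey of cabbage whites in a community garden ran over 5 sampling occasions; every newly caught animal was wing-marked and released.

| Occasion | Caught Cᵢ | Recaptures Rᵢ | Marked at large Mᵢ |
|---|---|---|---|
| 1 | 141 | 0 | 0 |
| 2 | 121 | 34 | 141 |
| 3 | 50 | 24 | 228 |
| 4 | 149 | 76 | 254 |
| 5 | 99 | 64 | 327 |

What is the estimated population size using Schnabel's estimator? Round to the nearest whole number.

N ≈ 498

Σ MᵢCᵢ = 0·141 + 141·121 + 228·50 + 254·149 + 327·99 = 0 + 17061 + 11400 + 37846 + 32373 = 98680
Σ Rᵢ = 0 + 34 + 24 + 76 + 64 = 198
N̂ = 98680 / 198 ≈ 498.4 → 498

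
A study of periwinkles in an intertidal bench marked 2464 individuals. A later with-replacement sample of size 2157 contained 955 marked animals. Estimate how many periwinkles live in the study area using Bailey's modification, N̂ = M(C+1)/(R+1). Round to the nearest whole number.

N̂ = 2464·(2157+1)/(955+1) = 2464·2158/956 = 5317312/956 ≈ 5562.0 → 5562

N ≈ 5562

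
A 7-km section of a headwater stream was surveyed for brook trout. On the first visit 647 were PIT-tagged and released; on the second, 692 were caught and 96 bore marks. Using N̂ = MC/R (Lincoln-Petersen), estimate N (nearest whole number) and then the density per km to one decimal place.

density ≈ 666.3 brook trout per km

N̂ = 647·692/96 = 447724/96 ≈ 4663.8 → 4664
Density = N̂ / area = 4664 / 7 ≈ 666.29 → 666.3 per km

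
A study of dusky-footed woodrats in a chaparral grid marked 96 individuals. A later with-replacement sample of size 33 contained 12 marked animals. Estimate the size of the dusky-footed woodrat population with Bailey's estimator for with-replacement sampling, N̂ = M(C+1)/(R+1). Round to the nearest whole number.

N ≈ 251

N̂ = 96·(33+1)/(12+1) = 96·34/13 = 3264/13 ≈ 251.1 → 251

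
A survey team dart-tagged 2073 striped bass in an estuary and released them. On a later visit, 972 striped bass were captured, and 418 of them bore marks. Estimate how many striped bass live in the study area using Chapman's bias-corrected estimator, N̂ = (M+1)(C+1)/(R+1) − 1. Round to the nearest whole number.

N ≈ 4815

N̂ = (2073+1)(972+1)/(418+1) − 1 = 2074·973/419 − 1
= 2018002/419 − 1 ≈ 4816.2 − 1 ≈ 4815.2 → 4815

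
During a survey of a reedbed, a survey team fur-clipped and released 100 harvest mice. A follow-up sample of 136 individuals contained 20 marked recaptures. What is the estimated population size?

The marked fraction in the recapture sample should equal the marked fraction in the population: 20/136 = 100/N.
N = (100 × 136) / 20 = 13600 / 20 = 680

N = 680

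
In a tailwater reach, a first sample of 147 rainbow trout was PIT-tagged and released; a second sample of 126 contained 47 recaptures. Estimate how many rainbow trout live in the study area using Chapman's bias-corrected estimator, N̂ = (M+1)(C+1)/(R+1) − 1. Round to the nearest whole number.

N ≈ 391

N̂ = (147+1)(126+1)/(47+1) − 1 = 148·127/48 − 1
= 18796/48 − 1 ≈ 391.6 − 1 ≈ 390.6 → 391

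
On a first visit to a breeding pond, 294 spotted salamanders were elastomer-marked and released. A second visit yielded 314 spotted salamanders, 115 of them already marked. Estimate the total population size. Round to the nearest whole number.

N ≈ 803

N = (294 × 314) / 115 = 92316 / 115 ≈ 802.7 → 803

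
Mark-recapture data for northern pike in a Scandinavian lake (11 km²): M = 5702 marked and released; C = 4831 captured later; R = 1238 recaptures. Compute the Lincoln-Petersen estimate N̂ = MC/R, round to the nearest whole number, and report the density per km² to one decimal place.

N̂ = 5702·4831/1238 = 27546362/1238 ≈ 22250.7 → 22251
Density = N̂ / area = 22251 / 11 ≈ 2022.82 → 2022.8 per km²

density ≈ 2022.8 northern pike per km²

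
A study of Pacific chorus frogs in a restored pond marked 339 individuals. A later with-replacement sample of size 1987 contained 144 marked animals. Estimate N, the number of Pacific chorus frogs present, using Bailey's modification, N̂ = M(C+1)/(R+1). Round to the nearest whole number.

N ≈ 4648

N̂ = 339·(1987+1)/(144+1) = 339·1988/145 = 673932/145 ≈ 4647.8 → 4648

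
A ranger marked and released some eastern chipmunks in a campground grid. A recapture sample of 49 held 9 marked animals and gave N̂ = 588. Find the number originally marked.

From N = M·C/R: M = N·R / C = 588·9 / 49 = 5292 / 49 = 108.

M = 108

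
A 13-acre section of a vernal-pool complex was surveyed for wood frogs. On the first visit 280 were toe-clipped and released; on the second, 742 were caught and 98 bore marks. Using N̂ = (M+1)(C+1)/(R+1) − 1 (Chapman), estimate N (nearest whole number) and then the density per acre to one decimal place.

N̂ = 281·743/99 − 1 = 208783/99 − 1 ≈ 2107.9 → 2108
Density = N̂ / area = 2108 / 13 ≈ 162.15 → 162.2 per acre

density ≈ 162.2 wood frogs per acre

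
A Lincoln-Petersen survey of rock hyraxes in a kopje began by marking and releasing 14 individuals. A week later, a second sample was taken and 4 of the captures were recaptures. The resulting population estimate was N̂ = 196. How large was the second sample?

C = 56

From N = M·C/R: C = N·R / M = 196·4 / 14 = 784 / 14 = 56.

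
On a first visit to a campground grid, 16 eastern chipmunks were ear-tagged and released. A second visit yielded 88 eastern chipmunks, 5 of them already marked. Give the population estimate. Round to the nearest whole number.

N ≈ 282

If marked individuals mix randomly, R/C ≈ M/N, giving N ≈ M·C/R.
N = (16 × 88) / 5 = 1408 / 5 ≈ 281.6 → 282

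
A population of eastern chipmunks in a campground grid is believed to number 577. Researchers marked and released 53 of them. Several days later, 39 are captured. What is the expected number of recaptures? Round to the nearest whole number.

The marked fraction of the population is 53/577, so in a sample of 39 expect C·(M/N) marked.
E[R] = 53 × 39 / 577 = 2067 / 577 ≈ 3.6 → 4

expected recaptures ≈ 4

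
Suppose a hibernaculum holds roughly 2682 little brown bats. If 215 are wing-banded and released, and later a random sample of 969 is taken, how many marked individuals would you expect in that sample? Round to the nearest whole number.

Expected recaptures E[R] = M·C / N.
E[R] = 215 × 969 / 2682 = 208335 / 2682 ≈ 77.7 → 78

expected recaptures ≈ 78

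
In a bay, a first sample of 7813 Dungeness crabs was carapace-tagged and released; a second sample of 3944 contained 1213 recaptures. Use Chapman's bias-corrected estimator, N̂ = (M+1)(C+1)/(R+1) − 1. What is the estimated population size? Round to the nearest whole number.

N ≈ 25,391

N̂ = (7813+1)(3944+1)/(1213+1) − 1 = 7814·3945/1214 − 1
= 30826230/1214 − 1 ≈ 25392.3 − 1 ≈ 25391.3 → 25391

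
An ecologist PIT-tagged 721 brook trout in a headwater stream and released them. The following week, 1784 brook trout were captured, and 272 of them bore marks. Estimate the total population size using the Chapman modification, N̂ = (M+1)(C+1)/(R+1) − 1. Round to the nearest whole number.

N̂ = (721+1)(1784+1)/(272+1) − 1 = 722·1785/273 − 1
= 1288770/273 − 1 ≈ 4720.8 − 1 ≈ 4719.8 → 4720

N ≈ 4720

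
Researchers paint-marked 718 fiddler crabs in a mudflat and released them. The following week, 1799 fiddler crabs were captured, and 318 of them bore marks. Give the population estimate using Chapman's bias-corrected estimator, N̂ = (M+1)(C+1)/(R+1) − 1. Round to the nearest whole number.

N̂ = (718+1)(1799+1)/(318+1) − 1 = 719·1800/319 − 1
= 1294200/319 − 1 ≈ 4057.1 − 1 ≈ 4056.1 → 4056

N ≈ 4056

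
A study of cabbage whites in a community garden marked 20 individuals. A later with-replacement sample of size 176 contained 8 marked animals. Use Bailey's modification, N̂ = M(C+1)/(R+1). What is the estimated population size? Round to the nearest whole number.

N̂ = 20·(176+1)/(8+1) = 20·177/9 = 3540/9 ≈ 393.3 → 393

N ≈ 393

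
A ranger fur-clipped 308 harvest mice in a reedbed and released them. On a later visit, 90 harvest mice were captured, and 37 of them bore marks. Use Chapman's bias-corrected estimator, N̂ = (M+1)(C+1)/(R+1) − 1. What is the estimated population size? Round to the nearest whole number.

N ≈ 739

N̂ = (308+1)(90+1)/(37+1) − 1 = 309·91/38 − 1
= 28119/38 − 1 ≈ 740.0 − 1 ≈ 739.0 → 739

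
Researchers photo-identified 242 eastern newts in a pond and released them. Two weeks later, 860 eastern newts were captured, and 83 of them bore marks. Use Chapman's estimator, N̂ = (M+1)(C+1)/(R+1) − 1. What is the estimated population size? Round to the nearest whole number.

N̂ = (242+1)(860+1)/(83+1) − 1 = 243·861/84 − 1
= 209223/84 − 1 ≈ 2490.8 − 1 ≈ 2489.8 → 2490

N ≈ 2490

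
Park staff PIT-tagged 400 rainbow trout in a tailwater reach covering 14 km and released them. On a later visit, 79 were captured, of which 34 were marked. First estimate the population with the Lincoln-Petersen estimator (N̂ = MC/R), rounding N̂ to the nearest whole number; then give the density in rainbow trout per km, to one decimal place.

N̂ = 400·79/34 = 31600/34 ≈ 929.4 → 929
Density = N̂ / area = 929 / 14 ≈ 66.36 → 66.4 per km

density ≈ 66.4 rainbow trout per km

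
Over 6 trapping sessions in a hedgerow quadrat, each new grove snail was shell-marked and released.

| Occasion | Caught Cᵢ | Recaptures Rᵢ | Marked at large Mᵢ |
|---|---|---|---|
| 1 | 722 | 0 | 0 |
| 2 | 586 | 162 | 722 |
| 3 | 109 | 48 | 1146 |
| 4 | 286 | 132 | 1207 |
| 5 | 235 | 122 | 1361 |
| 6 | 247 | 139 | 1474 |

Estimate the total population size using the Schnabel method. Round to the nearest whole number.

Σ MᵢCᵢ = 0·722 + 722·586 + 1146·109 + 1207·286 + 1361·235 + 1474·247 = 0 + 423092 + 124914 + 345202 + 319835 + 364078 = 1577121
Σ Rᵢ = 0 + 162 + 48 + 132 + 122 + 139 = 603
N̂ = 1577121 / 603 ≈ 2615.46 → 2615

N ≈ 2615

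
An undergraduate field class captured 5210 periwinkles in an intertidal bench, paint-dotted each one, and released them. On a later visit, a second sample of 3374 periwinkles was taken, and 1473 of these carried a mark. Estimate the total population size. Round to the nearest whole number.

N = (5210 × 3374) / 1473 = 17578540 / 1473 ≈ 11933.8 → 11934

N ≈ 11,934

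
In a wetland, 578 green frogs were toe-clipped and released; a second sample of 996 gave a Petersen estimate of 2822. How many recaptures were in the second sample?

From N = M·C/R: R = M·C / N = 578·996 / 2822 = 575688 / 2822 = 204.

R = 204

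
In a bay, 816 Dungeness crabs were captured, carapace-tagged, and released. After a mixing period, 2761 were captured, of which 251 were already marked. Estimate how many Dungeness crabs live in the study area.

If marked individuals mix randomly, R/C ≈ M/N, giving N ≈ M·C/R.
N = (816 × 2761) / 251 = 2252976 / 251 = 8976

N = 8976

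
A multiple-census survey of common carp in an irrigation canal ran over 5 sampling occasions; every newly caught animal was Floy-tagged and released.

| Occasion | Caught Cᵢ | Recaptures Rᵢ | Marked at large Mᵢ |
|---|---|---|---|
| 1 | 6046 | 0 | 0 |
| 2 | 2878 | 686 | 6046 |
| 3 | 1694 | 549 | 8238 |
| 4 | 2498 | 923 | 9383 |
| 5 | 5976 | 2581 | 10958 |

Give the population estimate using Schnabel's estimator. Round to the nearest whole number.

Σ MᵢCᵢ = 0·6046 + 6046·2878 + 8238·1694 + 9383·2498 + 10958·5976 = 0 + 17400388 + 13955172 + 23438734 + 65485008 = 120279302
Σ Rᵢ = 0 + 686 + 549 + 923 + 2581 = 4739
N̂ = 120279302 / 4739 ≈ 25380.7 → 25381

N ≈ 25,381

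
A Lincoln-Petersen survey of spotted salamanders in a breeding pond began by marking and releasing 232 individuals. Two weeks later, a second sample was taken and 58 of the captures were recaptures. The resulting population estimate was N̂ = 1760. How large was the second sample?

From N = M·C/R: C = N·R / M = 1760·58 / 232 = 102080 / 232 = 440.

C = 440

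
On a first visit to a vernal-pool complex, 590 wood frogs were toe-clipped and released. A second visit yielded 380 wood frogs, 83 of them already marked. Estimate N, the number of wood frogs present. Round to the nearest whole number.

N ≈ 2701

N = (590 × 380) / 83 = 224200 / 83 ≈ 2701.2 → 2701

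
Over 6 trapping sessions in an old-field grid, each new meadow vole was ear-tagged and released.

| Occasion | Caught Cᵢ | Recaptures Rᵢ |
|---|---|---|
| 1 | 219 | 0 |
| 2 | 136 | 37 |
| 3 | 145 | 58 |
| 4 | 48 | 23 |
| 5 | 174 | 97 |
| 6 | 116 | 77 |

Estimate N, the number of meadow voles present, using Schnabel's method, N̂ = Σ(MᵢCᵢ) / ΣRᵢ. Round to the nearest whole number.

N ≈ 784

Marked at large before each occasion: Mᵢ = Σⱼ<ᵢ (Cⱼ − Rⱼ) → M1=0, M2=219, M3=318, M4=405, M5=430, M6=507
Σ MᵢCᵢ = 0·219 + 219·136 + 318·145 + 405·48 + 430·174 + 507·116 = 0 + 29784 + 46110 + 19440 + 74820 + 58812 = 228966
Σ Rᵢ = 0 + 37 + 58 + 23 + 97 + 77 = 292
N̂ = 228966 / 292 ≈ 784.1 → 784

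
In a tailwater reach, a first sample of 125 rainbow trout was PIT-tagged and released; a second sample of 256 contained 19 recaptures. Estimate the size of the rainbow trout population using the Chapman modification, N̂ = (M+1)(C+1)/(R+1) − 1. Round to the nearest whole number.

N̂ = (125+1)(256+1)/(19+1) − 1 = 126·257/20 − 1
= 32382/20 − 1 ≈ 1619.1 − 1 ≈ 1618.1 → 1618

N ≈ 1618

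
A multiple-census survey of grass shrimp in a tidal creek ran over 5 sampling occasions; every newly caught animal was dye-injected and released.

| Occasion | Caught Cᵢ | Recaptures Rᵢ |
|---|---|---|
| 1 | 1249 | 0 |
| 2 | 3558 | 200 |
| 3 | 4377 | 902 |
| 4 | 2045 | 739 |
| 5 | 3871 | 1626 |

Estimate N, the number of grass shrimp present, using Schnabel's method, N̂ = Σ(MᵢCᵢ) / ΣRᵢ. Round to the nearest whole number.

Marked at large before each occasion: Mᵢ = Σⱼ<ᵢ (Cⱼ − Rⱼ) → M1=0, M2=1249, M3=4607, M4=8082, M5=9388
Σ MᵢCᵢ = 0·1249 + 1249·3558 + 4607·4377 + 8082·2045 + 9388·3871 = 0 + 4443942 + 20164839 + 16527690 + 36340948 = 77477419
Σ Rᵢ = 0 + 200 + 902 + 739 + 1626 = 3467
N̂ = 77477419 / 3467 ≈ 22347.1 → 22347

N ≈ 22,347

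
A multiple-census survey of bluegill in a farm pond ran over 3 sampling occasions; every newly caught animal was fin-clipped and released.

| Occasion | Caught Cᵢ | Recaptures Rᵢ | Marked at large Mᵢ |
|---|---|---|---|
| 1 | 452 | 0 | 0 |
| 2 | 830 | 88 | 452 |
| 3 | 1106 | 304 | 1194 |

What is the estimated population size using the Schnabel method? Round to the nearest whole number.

N ≈ 4326

Σ MᵢCᵢ = 0·452 + 452·830 + 1194·1106 = 0 + 375160 + 1320564 = 1695724
Σ Rᵢ = 0 + 88 + 304 = 392
N̂ = 1695724 / 392 ≈ 4325.8 → 4326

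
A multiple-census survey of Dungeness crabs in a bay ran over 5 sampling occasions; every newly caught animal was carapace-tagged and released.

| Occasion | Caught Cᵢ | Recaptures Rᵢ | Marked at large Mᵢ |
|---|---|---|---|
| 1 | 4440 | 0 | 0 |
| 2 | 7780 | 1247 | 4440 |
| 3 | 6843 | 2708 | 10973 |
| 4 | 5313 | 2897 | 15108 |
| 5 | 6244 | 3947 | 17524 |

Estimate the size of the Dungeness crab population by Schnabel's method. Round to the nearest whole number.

N ≈ 27,717

Σ MᵢCᵢ = 0·4440 + 4440·7780 + 10973·6843 + 15108·5313 + 17524·6244 = 0 + 34543200 + 75088239 + 80268804 + 109419856 = 299320099
Σ Rᵢ = 0 + 1247 + 2708 + 2897 + 3947 = 10799
N̂ = 299320099 / 10799 ≈ 27717.4 → 27717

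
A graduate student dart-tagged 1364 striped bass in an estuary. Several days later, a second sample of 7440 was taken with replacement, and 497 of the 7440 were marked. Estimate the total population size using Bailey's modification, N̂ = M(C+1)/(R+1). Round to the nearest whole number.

N̂ = 1364·(7440+1)/(497+1) = 1364·7441/498 = 10149524/498 ≈ 20380.6 → 20381

N ≈ 20,381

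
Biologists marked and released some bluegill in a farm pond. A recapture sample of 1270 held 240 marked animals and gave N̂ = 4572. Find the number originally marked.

M = 864

From N = M·C/R: M = N·R / C = 4572·240 / 1270 = 1097280 / 1270 = 864.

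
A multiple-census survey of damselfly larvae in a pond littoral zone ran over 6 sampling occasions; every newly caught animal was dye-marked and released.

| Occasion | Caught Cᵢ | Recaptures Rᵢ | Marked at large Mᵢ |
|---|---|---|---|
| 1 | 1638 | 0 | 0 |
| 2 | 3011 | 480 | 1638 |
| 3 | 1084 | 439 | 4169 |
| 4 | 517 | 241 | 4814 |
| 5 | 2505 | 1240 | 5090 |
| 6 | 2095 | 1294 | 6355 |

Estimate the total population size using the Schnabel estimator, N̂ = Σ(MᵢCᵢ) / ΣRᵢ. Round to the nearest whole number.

Σ MᵢCᵢ = 0·1638 + 1638·3011 + 4169·1084 + 4814·517 + 5090·2505 + 6355·2095 = 0 + 4932018 + 4519196 + 2488838 + 12750450 + 13313725 = 38004227
Σ Rᵢ = 0 + 480 + 439 + 241 + 1240 + 1294 = 3694
N̂ = 38004227 / 3694 ≈ 10288.1 → 10288

N ≈ 10,288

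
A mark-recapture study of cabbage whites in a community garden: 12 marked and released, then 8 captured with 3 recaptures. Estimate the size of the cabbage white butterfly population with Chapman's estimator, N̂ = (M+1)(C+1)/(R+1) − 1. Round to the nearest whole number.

N ≈ 28

N̂ = (12+1)(8+1)/(3+1) − 1 = 13·9/4 − 1
= 117/4 − 1 ≈ 29.2 − 1 ≈ 28.2 → 28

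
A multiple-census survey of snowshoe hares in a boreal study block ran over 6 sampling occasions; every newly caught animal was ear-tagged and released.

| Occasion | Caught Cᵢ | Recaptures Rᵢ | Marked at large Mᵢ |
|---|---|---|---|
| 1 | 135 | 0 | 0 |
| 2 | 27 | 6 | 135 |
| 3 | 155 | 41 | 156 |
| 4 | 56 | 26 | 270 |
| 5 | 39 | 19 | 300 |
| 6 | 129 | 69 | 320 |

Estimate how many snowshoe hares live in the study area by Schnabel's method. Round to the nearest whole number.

N ≈ 596

Σ MᵢCᵢ = 0·135 + 135·27 + 156·155 + 270·56 + 300·39 + 320·129 = 0 + 3645 + 24180 + 15120 + 11700 + 41280 = 95925
Σ Rᵢ = 0 + 6 + 41 + 26 + 19 + 69 = 161
N̂ = 95925 / 161 ≈ 595.8 → 596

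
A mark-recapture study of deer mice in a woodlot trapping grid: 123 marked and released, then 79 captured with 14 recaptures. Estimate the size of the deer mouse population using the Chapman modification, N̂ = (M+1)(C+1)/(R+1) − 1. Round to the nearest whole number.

N ≈ 660

N̂ = (123+1)(79+1)/(14+1) − 1 = 124·80/15 − 1
= 9920/15 − 1 ≈ 661.3 − 1 ≈ 660.3 → 660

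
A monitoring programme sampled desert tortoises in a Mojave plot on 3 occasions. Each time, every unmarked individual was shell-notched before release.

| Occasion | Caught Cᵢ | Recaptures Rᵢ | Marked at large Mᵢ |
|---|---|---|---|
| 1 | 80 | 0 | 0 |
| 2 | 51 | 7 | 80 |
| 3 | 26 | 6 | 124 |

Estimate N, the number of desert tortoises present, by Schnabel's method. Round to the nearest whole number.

Σ MᵢCᵢ = 0·80 + 80·51 + 124·26 = 0 + 4080 + 3224 = 7304
Σ Rᵢ = 0 + 7 + 6 = 13
N̂ = 7304 / 13 ≈ 561.8 → 562

N ≈ 562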